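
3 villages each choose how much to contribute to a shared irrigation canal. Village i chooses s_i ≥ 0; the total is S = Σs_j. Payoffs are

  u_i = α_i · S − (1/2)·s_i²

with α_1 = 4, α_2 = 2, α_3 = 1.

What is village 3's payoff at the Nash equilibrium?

6.5

Village i's FOC: ∂u_i/∂s_i = α_i − s_i = 0, so s_i* = α_i.
NE contributions = (4, 2, 1); S = 7.
u_3 = α_3·S − ½·(s_3)² = 1·7 − ½·1² = 6.5.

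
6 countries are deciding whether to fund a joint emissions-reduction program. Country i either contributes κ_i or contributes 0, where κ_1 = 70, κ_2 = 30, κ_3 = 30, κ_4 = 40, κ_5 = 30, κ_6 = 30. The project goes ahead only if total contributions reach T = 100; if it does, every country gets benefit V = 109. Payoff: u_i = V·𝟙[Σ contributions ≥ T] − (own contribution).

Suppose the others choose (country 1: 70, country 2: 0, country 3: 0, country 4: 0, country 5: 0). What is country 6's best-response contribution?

30

Others' total = 70. Contributing 30 brings total to 100 ≥ 100: gain V − κ_6 = 79.
Best response: 30.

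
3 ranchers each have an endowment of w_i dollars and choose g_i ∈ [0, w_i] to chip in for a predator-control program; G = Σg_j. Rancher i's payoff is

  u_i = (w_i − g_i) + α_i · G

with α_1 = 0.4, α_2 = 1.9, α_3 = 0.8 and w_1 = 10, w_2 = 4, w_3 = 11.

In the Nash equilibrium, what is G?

4

∂u_i/∂g_i = α_i − 1, so rancher i contributes w_i if α_i > 1, else 0.
α_i > 1 for i ∈ {2}; NE contributions (0, 4, 0), G = 4.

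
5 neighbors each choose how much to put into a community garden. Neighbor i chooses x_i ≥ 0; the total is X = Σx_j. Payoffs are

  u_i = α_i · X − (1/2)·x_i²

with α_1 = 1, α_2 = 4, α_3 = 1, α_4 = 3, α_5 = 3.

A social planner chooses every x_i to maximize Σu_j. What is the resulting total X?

Planner FOC: ∂(Σu_j)/∂x_i = (Σα_j) − x_i = 0, so x_i^SO = Σα_j = 12 for every i; X^SO = 60.

60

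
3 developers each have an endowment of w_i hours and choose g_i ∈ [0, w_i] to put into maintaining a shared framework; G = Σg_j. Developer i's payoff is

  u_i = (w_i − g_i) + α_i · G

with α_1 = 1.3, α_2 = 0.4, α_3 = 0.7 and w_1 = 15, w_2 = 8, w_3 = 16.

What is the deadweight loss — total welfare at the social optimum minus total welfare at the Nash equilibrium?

33.6

∂u_i/∂g_i = α_i − 1, so developer i contributes w_i if α_i > 1, else 0.
α_i > 1 for i ∈ {1}; NE contributions (15, 0, 0), G = 15.
W^NE = Σw_i − G^NE + (Σα_i)·G^NE = 39 + 1.4·15 = 60.
Planner: ∂(Σu_j)/∂g_i = Σα_j − 1 = 1.4 > 0, so everyone contributes w_i; G^SO = 39, W^SO = 39 + 1.4·39 = 93.6.
Deadweight loss = 33.6.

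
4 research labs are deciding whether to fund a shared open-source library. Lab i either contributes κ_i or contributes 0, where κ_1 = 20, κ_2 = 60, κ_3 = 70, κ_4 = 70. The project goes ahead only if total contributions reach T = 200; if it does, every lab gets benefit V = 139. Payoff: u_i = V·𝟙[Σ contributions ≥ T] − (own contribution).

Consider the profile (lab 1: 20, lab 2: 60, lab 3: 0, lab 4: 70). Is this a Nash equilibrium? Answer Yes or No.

Total = 150 < 200: not provided.
Lab 1 (pledges 20, payoff -20): dropping to 0 → total 130, payoff 0. Profitable deviation.

No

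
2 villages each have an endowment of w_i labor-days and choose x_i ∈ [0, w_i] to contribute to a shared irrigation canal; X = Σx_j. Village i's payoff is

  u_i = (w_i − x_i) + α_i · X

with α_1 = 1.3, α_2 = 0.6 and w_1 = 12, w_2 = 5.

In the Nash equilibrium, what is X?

∂u_i/∂x_i = α_i − 1, so village i contributes w_i if α_i > 1, else 0.
α_i > 1 for i ∈ {1}; NE contributions (12, 0), X = 12.

12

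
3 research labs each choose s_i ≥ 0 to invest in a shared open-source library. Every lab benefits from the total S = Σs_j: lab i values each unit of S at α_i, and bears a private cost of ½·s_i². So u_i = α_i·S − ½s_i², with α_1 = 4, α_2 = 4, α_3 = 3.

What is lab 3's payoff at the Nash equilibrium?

28.5

Lab i's FOC: ∂u_i/∂s_i = α_i − s_i = 0, so s_i* = α_i.
NE contributions = (4, 4, 3); S = 11.
u_3 = α_3·S − ½·(s_3)² = 3·11 − ½·3² = 28.5.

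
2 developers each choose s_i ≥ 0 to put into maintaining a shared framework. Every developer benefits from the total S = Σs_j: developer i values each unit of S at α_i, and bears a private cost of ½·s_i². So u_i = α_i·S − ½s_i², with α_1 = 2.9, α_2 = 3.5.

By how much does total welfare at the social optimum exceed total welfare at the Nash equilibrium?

Developer i's FOC: ∂u_i/∂s_i = α_i − s_i = 0, so s_i* = α_i.
NE contributions = (2.9, 3.5); S = 6.4.
W^NE = (Σα)·S − ½Σα_i² = 6.4² − ½·20.66 = 30.63.
Planner sets s_i = Σα_j = 6.4 for every i, so S^SO = 2·6.4 = 12.8.
W^SO = (Σα)·S^SO − ½·2·(Σα)² = (2/2)·6.4² = 40.96.
Deadweight loss = W^SO − W^NE = 10.33.

10.33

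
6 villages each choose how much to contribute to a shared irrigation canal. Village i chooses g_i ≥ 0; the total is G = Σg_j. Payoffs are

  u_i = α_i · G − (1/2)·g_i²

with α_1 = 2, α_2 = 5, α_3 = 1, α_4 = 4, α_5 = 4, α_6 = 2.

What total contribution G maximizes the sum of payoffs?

Planner FOC: ∂(Σu_j)/∂g_i = (Σα_j) − g_i = 0, so g_i^SO = Σα_j = 18 for every i; G^SO = 108.

108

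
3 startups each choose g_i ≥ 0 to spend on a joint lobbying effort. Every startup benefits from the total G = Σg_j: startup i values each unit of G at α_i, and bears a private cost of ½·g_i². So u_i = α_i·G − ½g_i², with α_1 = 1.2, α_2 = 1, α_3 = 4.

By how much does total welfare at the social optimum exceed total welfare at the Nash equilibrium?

Startup i's FOC: ∂u_i/∂g_i = α_i − g_i = 0, so g_i* = α_i.
NE contributions = (1.2, 1, 4); G = 6.2.
W^NE = (Σα)·G − ½Σα_i² = 6.2² − ½·18.44 = 29.22.
Planner sets g_i = Σα_j = 6.2 for every i, so G^SO = 3·6.2 = 18.6.
W^SO = (Σα)·G^SO − ½·3·(Σα)² = (3/2)·6.2² = 57.66.
Deadweight loss = W^SO − W^NE = 28.44.

28.44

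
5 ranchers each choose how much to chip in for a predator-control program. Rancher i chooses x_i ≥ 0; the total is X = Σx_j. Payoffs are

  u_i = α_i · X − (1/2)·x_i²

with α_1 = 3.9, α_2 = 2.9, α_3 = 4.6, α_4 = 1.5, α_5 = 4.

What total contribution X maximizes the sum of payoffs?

84.5

Planner FOC: ∂(Σu_j)/∂x_i = (Σα_j) − x_i = 0, so x_i^SO = Σα_j = 16.9 for every i; X^SO = 84.5.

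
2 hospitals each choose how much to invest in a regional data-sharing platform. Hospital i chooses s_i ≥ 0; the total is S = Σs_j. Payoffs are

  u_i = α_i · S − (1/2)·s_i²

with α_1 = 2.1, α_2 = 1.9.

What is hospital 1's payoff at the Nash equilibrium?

6.195

Hospital i's FOC: ∂u_i/∂s_i = α_i − s_i = 0, so s_i* = α_i.
NE contributions = (2.1, 1.9); S = 4.
u_1 = α_1·S − ½·(s_1)² = 2.1·4 − ½·2.1² = 6.195.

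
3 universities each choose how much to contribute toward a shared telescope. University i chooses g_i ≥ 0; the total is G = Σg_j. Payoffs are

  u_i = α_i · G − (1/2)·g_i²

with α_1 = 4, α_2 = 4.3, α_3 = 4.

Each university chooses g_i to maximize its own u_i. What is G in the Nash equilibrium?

12.3

University i's FOC: ∂u_i/∂g_i = α_i − g_i = 0, so g_i* = α_i.
NE contributions = (4, 4.3, 4); G = 12.3.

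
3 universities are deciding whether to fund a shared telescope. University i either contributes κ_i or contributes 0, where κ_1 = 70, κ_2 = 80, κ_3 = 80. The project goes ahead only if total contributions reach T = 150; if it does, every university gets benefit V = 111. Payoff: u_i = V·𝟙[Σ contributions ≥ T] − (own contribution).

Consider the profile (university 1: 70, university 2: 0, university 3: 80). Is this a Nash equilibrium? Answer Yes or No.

Total = 150 ≥ 150: provided.
University 1 (pledges 70, payoff 41): dropping to 0 → total 80, payoff 0. No gain.
University 2 (pledges 0, payoff 111): pledging 80 → total 230, payoff 31. No gain.
University 3 (pledges 80, payoff 31): dropping to 0 → total 70, payoff 0. No gain.

Yes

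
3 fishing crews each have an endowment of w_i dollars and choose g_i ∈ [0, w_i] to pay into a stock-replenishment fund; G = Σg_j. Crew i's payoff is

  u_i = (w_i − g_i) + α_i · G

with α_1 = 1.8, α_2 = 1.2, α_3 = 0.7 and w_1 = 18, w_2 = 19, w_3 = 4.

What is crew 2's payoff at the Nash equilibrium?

44.4

∂u_i/∂g_i = α_i − 1, so crew i contributes w_i if α_i > 1, else 0.
α_i > 1 for i ∈ {1, 2}; NE contributions (18, 19, 0), G = 37.
u_2 = (19 − 19) + 1.2·37 = 44.4.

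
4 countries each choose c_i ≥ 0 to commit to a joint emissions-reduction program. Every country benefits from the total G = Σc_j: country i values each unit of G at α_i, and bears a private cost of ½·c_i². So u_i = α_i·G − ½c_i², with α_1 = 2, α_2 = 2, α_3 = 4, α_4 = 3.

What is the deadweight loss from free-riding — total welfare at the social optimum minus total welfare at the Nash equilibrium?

137.5

Country i's FOC: ∂u_i/∂c_i = α_i − c_i = 0, so c_i* = α_i.
NE contributions = (2, 2, 4, 3); G = 11.
W^NE = (Σα)·G − ½Σα_i² = 11² − ½·33 = 104.5.
Planner sets c_i = Σα_j = 11 for every i, so G^SO = 4·11 = 44.
W^SO = (Σα)·G^SO − ½·4·(Σα)² = (4/2)·11² = 242.
Deadweight loss = W^SO − W^NE = 137.5.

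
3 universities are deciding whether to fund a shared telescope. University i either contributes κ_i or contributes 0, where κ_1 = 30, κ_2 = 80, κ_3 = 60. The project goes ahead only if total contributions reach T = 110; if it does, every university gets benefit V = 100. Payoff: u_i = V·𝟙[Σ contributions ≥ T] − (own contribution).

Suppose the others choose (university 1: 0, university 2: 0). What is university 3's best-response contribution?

Others' total = 0. Even contributing 60 gives 60 < 110: no benefit either way.
Best response: 0.

0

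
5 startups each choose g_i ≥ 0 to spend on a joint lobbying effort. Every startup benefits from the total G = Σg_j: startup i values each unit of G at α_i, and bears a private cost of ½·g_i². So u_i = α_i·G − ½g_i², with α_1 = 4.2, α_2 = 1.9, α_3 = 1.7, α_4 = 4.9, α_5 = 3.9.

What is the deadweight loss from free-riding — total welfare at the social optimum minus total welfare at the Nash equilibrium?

Startup i's FOC: ∂u_i/∂g_i = α_i − g_i = 0, so g_i* = α_i.
NE contributions = (4.2, 1.9, 1.7, 4.9, 3.9); G = 16.6.
W^NE = (Σα)·G − ½Σα_i² = 16.6² − ½·63.36 = 243.88.
Planner sets g_i = Σα_j = 16.6 for every i, so G^SO = 5·16.6 = 83.
W^SO = (Σα)·G^SO − ½·5·(Σα)² = (5/2)·16.6² = 688.9.
Deadweight loss = W^SO − W^NE = 445.02.

445.02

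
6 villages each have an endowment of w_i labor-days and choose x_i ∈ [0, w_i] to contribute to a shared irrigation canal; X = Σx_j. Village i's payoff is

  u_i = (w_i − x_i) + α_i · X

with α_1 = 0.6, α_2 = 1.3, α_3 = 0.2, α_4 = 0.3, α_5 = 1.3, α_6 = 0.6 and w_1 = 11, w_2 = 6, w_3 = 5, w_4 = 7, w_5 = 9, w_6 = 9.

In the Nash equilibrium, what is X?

∂u_i/∂x_i = α_i − 1, so village i contributes w_i if α_i > 1, else 0.
α_i > 1 for i ∈ {2, 5}; NE contributions (0, 6, 0, 0, 9, 0), X = 15.

15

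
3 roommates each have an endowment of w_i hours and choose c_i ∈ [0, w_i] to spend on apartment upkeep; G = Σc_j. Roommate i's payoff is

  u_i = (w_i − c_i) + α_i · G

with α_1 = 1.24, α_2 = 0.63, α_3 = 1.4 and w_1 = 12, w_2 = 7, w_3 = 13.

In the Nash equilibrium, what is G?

∂u_i/∂c_i = α_i − 1, so roommate i contributes w_i if α_i > 1, else 0.
α_i > 1 for i ∈ {1, 3}; NE contributions (12, 0, 13), G = 25.

25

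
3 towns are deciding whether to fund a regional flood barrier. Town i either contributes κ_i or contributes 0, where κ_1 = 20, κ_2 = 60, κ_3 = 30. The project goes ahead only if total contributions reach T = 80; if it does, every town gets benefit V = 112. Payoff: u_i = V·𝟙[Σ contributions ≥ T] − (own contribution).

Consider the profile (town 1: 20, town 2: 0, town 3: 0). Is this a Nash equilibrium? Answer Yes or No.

Total = 20 < 80: not provided.
Town 1 (pledges 20, payoff -20): dropping to 0 → total 0, payoff 0. Profitable deviation.

No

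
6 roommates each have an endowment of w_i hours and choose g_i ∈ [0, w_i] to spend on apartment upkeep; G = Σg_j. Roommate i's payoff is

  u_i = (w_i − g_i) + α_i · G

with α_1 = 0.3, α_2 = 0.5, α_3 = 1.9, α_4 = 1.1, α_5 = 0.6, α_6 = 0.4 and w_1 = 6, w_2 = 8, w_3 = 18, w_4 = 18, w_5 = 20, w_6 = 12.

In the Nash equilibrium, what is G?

∂u_i/∂g_i = α_i − 1, so roommate i contributes w_i if α_i > 1, else 0.
α_i > 1 for i ∈ {3, 4}; NE contributions (0, 0, 18, 18, 0, 0), G = 36.

36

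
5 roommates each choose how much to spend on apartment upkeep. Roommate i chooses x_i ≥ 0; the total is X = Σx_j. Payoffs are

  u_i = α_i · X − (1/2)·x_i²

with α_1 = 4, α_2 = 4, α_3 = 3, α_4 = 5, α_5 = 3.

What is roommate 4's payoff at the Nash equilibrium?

Roommate i's FOC: ∂u_i/∂x_i = α_i − x_i = 0, so x_i* = α_i.
NE contributions = (4, 4, 3, 5, 3); X = 19.
u_4 = α_4·X − ½·(x_4)² = 5·19 − ½·5² = 82.5.

82.5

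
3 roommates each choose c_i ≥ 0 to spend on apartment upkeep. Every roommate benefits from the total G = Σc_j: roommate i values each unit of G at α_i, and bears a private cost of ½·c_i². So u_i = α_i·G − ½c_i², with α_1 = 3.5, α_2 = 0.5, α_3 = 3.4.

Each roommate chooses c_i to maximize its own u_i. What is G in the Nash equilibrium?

Roommate i's FOC: ∂u_i/∂c_i = α_i − c_i = 0, so c_i* = α_i.
NE contributions = (3.5, 0.5, 3.4); G = 7.4.

7.4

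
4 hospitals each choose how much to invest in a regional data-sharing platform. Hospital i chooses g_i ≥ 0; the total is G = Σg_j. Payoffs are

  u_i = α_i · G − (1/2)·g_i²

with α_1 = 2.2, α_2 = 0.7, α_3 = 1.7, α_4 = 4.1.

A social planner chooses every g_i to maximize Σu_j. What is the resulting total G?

Planner FOC: ∂(Σu_j)/∂g_i = (Σα_j) − g_i = 0, so g_i^SO = Σα_j = 8.7 for every i; G^SO = 34.8.

34.8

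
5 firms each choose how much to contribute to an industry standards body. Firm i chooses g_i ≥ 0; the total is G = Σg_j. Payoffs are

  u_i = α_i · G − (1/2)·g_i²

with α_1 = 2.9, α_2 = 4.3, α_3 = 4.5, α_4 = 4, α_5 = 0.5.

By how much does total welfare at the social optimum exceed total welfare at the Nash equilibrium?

425.36

Firm i's FOC: ∂u_i/∂g_i = α_i − g_i = 0, so g_i* = α_i.
NE contributions = (2.9, 4.3, 4.5, 4, 0.5); G = 16.2.
W^NE = (Σα)·G − ½Σα_i² = 16.2² − ½·63.4 = 230.74.
Planner sets g_i = Σα_j = 16.2 for every i, so G^SO = 5·16.2 = 81.
W^SO = (Σα)·G^SO − ½·5·(Σα)² = (5/2)·16.2² = 656.1.
Deadweight loss = W^SO − W^NE = 425.36.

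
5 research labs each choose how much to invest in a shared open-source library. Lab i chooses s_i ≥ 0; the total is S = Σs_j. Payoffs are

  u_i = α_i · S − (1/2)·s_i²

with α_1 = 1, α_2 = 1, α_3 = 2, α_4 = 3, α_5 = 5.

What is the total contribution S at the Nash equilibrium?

12

Lab i's FOC: ∂u_i/∂s_i = α_i − s_i = 0, so s_i* = α_i.
NE contributions = (1, 1, 2, 3, 5); S = 12.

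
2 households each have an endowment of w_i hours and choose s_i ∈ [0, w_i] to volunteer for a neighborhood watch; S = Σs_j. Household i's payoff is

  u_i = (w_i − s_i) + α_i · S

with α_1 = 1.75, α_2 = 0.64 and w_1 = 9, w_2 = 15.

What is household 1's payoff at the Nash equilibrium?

∂u_i/∂s_i = α_i − 1, so household i contributes w_i if α_i > 1, else 0.
α_i > 1 for i ∈ {1}; NE contributions (9, 0), S = 9.
u_1 = (9 − 9) + 1.75·9 = 15.75.

15.75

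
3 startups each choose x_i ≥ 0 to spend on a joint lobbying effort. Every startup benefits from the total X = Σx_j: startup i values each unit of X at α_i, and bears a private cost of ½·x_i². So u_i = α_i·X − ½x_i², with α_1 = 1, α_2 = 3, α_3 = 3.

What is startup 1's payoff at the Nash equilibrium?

Startup i's FOC: ∂u_i/∂x_i = α_i − x_i = 0, so x_i* = α_i.
NE contributions = (1, 3, 3); X = 7.
u_1 = α_1·X − ½·(x_1)² = 1·7 − ½·1² = 6.5.

6.5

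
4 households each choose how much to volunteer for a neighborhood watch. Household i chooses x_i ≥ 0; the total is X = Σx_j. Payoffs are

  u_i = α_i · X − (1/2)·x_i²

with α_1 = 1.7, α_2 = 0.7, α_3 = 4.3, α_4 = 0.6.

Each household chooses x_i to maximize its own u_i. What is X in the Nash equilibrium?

7.3

Household i's FOC: ∂u_i/∂x_i = α_i − x_i = 0, so x_i* = α_i.
NE contributions = (1.7, 0.7, 4.3, 0.6); X = 7.3.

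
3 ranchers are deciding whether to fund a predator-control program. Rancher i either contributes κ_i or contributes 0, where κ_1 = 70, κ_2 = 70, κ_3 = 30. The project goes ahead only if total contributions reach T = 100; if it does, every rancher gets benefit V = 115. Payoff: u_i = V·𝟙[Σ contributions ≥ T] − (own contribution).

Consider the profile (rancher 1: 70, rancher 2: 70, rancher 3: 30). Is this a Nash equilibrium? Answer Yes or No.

Total = 170 ≥ 100: provided.
Rancher 1 (pledges 70, payoff 45): dropping to 0 → total 100, payoff 115. Profitable deviation.

No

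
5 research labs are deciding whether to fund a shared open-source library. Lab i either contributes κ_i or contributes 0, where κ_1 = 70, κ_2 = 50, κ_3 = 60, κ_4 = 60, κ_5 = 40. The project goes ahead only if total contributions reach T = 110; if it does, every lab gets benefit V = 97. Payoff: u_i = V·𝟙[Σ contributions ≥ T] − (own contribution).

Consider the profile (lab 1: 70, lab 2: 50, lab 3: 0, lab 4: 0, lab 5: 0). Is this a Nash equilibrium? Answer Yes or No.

Total = 120 ≥ 110: provided.
Lab 1 (pledges 70, payoff 27): dropping to 0 → total 50, payoff 0. No gain.
Lab 2 (pledges 50, payoff 47): dropping to 0 → total 70, payoff 0. No gain.
Lab 3 (pledges 0, payoff 97): pledging 60 → total 180, payoff 37. No gain.
Lab 4 (pledges 0, payoff 97): pledging 60 → total 180, payoff 37. No gain.
Lab 5 (pledges 0, payoff 97): pledging 40 → total 160, payoff 57. No gain.

Yes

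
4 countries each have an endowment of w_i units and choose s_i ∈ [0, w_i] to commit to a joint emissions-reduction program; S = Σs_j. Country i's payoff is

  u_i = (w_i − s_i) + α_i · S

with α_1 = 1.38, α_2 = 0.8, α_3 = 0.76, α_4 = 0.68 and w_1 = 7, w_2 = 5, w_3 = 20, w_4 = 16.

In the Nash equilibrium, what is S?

7

∂u_i/∂s_i = α_i − 1, so country i contributes w_i if α_i > 1, else 0.
α_i > 1 for i ∈ {1}; NE contributions (7, 0, 0, 0), S = 7.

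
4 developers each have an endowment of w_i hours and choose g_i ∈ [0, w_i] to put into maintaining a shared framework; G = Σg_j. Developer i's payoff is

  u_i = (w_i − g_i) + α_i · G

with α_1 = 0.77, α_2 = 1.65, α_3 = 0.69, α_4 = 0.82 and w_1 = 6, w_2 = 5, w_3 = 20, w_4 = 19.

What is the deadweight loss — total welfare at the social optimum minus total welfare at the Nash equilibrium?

131.85

∂u_i/∂g_i = α_i − 1, so developer i contributes w_i if α_i > 1, else 0.
α_i > 1 for i ∈ {2}; NE contributions (0, 5, 0, 0), G = 5.
W^NE = Σw_i − G^NE + (Σα_i)·G^NE = 50 + 2.93·5 = 64.65.
Planner: ∂(Σu_j)/∂g_i = Σα_j − 1 = 2.93 > 0, so everyone contributes w_i; G^SO = 50, W^SO = 50 + 2.93·50 = 196.5.
Deadweight loss = 131.85.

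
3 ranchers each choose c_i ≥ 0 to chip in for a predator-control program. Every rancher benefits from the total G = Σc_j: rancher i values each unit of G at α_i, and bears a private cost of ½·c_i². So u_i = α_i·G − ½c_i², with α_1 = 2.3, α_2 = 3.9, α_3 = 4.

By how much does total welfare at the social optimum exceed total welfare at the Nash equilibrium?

70.27

Rancher i's FOC: ∂u_i/∂c_i = α_i − c_i = 0, so c_i* = α_i.
NE contributions = (2.3, 3.9, 4); G = 10.2.
W^NE = (Σα)·G − ½Σα_i² = 10.2² − ½·36.5 = 85.79.
Planner sets c_i = Σα_j = 10.2 for every i, so G^SO = 3·10.2 = 30.6.
W^SO = (Σα)·G^SO − ½·3·(Σα)² = (3/2)·10.2² = 156.06.
Deadweight loss = W^SO − W^NE = 70.27.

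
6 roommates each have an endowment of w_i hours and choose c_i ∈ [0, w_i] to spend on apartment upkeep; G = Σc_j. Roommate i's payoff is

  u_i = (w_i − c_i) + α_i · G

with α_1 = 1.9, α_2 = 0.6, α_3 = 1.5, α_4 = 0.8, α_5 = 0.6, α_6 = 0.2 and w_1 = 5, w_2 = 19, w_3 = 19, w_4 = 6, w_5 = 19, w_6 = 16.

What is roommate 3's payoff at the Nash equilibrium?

36

∂u_i/∂c_i = α_i − 1, so roommate i contributes w_i if α_i > 1, else 0.
α_i > 1 for i ∈ {1, 3}; NE contributions (5, 0, 19, 0, 0, 0), G = 24.
u_3 = (19 − 19) + 1.5·24 = 36.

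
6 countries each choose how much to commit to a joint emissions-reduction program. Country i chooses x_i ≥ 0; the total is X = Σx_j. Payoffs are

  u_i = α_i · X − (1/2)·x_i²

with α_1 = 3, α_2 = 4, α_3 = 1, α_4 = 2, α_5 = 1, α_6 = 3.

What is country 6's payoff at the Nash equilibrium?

Country i's FOC: ∂u_i/∂x_i = α_i − x_i = 0, so x_i* = α_i.
NE contributions = (3, 4, 1, 2, 1, 3); X = 14.
u_6 = α_6·X − ½·(x_6)² = 3·14 − ½·3² = 37.5.

37.5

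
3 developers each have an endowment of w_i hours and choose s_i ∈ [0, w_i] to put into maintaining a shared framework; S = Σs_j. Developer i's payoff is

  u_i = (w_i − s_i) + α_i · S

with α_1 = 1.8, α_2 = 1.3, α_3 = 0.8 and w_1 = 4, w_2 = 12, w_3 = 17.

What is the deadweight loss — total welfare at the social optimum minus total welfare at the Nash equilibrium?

49.3

∂u_i/∂s_i = α_i − 1, so developer i contributes w_i if α_i > 1, else 0.
α_i > 1 for i ∈ {1, 2}; NE contributions (4, 12, 0), S = 16.
W^NE = Σw_i − S^NE + (Σα_i)·S^NE = 33 + 2.9·16 = 79.4.
Planner: ∂(Σu_j)/∂s_i = Σα_j − 1 = 2.9 > 0, so everyone contributes w_i; S^SO = 33, W^SO = 33 + 2.9·33 = 128.7.
Deadweight loss = 49.3.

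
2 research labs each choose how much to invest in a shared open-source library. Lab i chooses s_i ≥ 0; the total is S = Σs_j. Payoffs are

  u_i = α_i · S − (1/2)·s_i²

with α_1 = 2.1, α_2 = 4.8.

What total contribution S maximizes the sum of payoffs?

13.8

Planner FOC: ∂(Σu_j)/∂s_i = (Σα_j) − s_i = 0, so s_i^SO = Σα_j = 6.9 for every i; S^SO = 13.8.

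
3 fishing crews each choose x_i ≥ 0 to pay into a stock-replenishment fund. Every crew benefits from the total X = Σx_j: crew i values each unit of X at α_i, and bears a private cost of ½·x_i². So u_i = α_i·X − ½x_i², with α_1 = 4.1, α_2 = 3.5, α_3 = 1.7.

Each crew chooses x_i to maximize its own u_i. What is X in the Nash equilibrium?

9.3

Crew i's FOC: ∂u_i/∂x_i = α_i − x_i = 0, so x_i* = α_i.
NE contributions = (4.1, 3.5, 1.7); X = 9.3.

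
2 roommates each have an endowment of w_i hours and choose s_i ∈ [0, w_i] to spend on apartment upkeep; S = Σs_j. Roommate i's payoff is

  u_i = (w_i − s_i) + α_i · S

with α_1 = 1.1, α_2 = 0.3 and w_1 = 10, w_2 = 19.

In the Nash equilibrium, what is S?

∂u_i/∂s_i = α_i − 1, so roommate i contributes w_i if α_i > 1, else 0.
α_i > 1 for i ∈ {1}; NE contributions (10, 0), S = 10.

10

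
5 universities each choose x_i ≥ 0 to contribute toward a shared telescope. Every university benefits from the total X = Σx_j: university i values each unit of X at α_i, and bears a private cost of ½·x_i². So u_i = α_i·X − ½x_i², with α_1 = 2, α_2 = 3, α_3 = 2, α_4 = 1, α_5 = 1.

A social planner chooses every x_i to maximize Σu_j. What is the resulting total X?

45

Planner FOC: ∂(Σu_j)/∂x_i = (Σα_j) − x_i = 0, so x_i^SO = Σα_j = 9 for every i; X^SO = 45.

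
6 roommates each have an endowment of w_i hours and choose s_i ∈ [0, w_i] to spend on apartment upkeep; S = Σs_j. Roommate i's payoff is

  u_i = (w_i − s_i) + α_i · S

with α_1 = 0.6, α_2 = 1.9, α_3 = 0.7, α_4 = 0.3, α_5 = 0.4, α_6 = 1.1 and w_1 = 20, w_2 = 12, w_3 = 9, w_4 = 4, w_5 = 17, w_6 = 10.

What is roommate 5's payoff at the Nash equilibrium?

25.8

∂u_i/∂s_i = α_i − 1, so roommate i contributes w_i if α_i > 1, else 0.
α_i > 1 for i ∈ {2, 6}; NE contributions (0, 12, 0, 0, 0, 10), S = 22.
u_5 = (17 − 0) + 0.4·22 = 25.8.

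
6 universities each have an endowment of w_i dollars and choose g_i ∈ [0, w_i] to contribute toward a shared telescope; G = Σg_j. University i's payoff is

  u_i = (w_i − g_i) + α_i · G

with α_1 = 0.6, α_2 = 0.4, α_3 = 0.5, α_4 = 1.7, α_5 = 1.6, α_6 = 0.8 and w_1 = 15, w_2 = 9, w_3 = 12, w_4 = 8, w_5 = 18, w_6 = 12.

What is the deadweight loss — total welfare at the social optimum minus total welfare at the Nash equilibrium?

220.8

∂u_i/∂g_i = α_i − 1, so university i contributes w_i if α_i > 1, else 0.
α_i > 1 for i ∈ {4, 5}; NE contributions (0, 0, 0, 8, 18, 0), G = 26.
W^NE = Σw_i − G^NE + (Σα_i)·G^NE = 74 + 4.6·26 = 193.6.
Planner: ∂(Σu_j)/∂g_i = Σα_j − 1 = 4.6 > 0, so everyone contributes w_i; G^SO = 74, W^SO = 74 + 4.6·74 = 414.4.
Deadweight loss = 220.8.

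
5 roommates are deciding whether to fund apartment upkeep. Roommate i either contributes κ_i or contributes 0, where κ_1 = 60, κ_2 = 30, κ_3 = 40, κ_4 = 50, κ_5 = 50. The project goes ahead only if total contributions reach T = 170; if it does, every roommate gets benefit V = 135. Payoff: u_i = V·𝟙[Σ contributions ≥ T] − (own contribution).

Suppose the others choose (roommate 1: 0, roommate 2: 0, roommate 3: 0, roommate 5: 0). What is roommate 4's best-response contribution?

Others' total = 0. Even contributing 50 gives 50 < 170: no benefit either way.
Best response: 0.

0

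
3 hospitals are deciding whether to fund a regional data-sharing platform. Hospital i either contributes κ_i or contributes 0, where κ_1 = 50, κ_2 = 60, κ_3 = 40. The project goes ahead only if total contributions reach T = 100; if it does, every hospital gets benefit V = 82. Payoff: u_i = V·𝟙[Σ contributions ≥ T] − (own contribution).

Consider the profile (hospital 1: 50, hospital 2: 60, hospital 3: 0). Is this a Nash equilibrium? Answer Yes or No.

Yes

Total = 110 ≥ 100: provided.
Hospital 1 (pledges 50, payoff 32): dropping to 0 → total 60, payoff 0. No gain.
Hospital 2 (pledges 60, payoff 22): dropping to 0 → total 50, payoff 0. No gain.
Hospital 3 (pledges 0, payoff 82): pledging 40 → total 150, payoff 42. No gain.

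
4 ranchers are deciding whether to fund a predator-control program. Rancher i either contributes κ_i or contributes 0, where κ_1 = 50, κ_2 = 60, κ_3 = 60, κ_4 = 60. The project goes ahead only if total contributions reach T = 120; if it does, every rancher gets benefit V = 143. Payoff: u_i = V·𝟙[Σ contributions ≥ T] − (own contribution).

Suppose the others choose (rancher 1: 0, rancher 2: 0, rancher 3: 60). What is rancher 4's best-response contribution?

60

Others' total = 60. Contributing 60 brings total to 120 ≥ 120: gain V − κ_4 = 83.
Best response: 60.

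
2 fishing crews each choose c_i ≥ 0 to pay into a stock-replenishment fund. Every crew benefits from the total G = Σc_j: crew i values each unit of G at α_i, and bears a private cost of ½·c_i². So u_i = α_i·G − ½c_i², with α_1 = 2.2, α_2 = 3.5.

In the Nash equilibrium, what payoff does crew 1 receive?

Crew i's FOC: ∂u_i/∂c_i = α_i − c_i = 0, so c_i* = α_i.
NE contributions = (2.2, 3.5); G = 5.7.
u_1 = α_1·G − ½·(c_1)² = 2.2·5.7 − ½·2.2² = 10.12.

10.12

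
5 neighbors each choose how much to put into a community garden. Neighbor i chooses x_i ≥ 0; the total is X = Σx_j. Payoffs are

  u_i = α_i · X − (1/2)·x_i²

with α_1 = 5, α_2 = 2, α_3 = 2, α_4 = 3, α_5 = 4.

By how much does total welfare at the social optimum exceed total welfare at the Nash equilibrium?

413

Neighbor i's FOC: ∂u_i/∂x_i = α_i − x_i = 0, so x_i* = α_i.
NE contributions = (5, 2, 2, 3, 4); X = 16.
W^NE = (Σα)·X − ½Σα_i² = 16² − ½·58 = 227.
Planner sets x_i = Σα_j = 16 for every i, so X^SO = 5·16 = 80.
W^SO = (Σα)·X^SO − ½·5·(Σα)² = (5/2)·16² = 640.
Deadweight loss = W^SO − W^NE = 413.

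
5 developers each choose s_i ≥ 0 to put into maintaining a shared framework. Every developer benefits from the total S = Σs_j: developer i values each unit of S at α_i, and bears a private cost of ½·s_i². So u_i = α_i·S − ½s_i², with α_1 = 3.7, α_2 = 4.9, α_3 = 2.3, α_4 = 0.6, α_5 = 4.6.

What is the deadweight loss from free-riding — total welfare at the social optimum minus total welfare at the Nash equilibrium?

421.07

Developer i's FOC: ∂u_i/∂s_i = α_i − s_i = 0, so s_i* = α_i.
NE contributions = (3.7, 4.9, 2.3, 0.6, 4.6); S = 16.1.
W^NE = (Σα)·S − ½Σα_i² = 16.1² − ½·64.51 = 226.955.
Planner sets s_i = Σα_j = 16.1 for every i, so S^SO = 5·16.1 = 80.5.
W^SO = (Σα)·S^SO − ½·5·(Σα)² = (5/2)·16.1² = 648.025.
Deadweight loss = W^SO − W^NE = 421.07.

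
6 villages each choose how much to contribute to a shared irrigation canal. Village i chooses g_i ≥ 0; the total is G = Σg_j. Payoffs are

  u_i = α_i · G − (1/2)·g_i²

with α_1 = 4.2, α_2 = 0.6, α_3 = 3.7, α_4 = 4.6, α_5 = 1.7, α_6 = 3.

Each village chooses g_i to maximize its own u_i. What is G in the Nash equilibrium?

17.8

Village i's FOC: ∂u_i/∂g_i = α_i − g_i = 0, so g_i* = α_i.
NE contributions = (4.2, 0.6, 3.7, 4.6, 1.7, 3); G = 17.8.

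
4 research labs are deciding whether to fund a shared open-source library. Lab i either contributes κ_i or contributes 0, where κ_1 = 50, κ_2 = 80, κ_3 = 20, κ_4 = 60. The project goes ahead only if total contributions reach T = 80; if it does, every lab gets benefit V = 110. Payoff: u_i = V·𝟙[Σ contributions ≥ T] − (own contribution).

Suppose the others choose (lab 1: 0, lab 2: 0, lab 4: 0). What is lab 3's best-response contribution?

0

Others' total = 0. Even contributing 20 gives 20 < 80: no benefit either way.
Best response: 0.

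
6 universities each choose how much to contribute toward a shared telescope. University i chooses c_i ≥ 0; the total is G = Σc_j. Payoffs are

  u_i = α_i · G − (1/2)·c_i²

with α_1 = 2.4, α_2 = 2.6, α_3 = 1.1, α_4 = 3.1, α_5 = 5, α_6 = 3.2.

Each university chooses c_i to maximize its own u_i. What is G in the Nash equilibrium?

University i's FOC: ∂u_i/∂c_i = α_i − c_i = 0, so c_i* = α_i.
NE contributions = (2.4, 2.6, 1.1, 3.1, 5, 3.2); G = 17.4.

17.4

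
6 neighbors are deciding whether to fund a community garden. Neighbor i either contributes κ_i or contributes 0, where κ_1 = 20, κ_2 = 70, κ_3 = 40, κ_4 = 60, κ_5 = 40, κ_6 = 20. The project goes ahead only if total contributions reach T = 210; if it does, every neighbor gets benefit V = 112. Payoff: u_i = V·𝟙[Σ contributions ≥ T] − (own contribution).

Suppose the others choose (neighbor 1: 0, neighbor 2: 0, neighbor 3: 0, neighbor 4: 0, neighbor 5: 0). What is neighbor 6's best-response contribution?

Others' total = 0. Even contributing 20 gives 20 < 210: no benefit either way.
Best response: 0.

0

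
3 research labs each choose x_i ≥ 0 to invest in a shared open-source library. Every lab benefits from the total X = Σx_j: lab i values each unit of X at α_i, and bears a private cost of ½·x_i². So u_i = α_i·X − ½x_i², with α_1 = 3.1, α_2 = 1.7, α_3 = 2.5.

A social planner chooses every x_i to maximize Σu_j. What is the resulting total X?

Planner FOC: ∂(Σu_j)/∂x_i = (Σα_j) − x_i = 0, so x_i^SO = Σα_j = 7.3 for every i; X^SO = 21.9.

21.9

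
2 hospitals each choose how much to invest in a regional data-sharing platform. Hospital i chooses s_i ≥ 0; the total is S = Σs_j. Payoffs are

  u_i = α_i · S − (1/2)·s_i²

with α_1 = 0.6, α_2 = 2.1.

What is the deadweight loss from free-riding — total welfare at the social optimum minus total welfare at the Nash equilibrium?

2.385

Hospital i's FOC: ∂u_i/∂s_i = α_i − s_i = 0, so s_i* = α_i.
NE contributions = (0.6, 2.1); S = 2.7.
W^NE = (Σα)·S − ½Σα_i² = 2.7² − ½·4.77 = 4.905.
Planner sets s_i = Σα_j = 2.7 for every i, so S^SO = 2·2.7 = 5.4.
W^SO = (Σα)·S^SO − ½·2·(Σα)² = (2/2)·2.7² = 7.29.
Deadweight loss = W^SO − W^NE = 2.385.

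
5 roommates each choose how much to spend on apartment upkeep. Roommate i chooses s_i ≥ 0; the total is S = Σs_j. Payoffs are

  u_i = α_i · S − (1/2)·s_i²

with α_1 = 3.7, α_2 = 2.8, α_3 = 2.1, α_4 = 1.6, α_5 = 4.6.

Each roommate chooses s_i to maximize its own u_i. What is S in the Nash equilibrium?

14.8

Roommate i's FOC: ∂u_i/∂s_i = α_i − s_i = 0, so s_i* = α_i.
NE contributions = (3.7, 2.8, 2.1, 1.6, 4.6); S = 14.8.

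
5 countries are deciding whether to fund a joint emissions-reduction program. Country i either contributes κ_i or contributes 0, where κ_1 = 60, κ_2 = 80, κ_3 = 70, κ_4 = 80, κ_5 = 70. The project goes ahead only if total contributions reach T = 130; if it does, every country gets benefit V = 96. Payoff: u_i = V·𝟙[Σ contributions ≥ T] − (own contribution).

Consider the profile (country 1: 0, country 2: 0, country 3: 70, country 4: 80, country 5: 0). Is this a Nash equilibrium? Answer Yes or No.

Total = 150 ≥ 130: provided.
Country 1 (pledges 0, payoff 96): pledging 60 → total 210, payoff 36. No gain.
Country 2 (pledges 0, payoff 96): pledging 80 → total 230, payoff 16. No gain.
Country 3 (pledges 70, payoff 26): dropping to 0 → total 80, payoff 0. No gain.
Country 4 (pledges 80, payoff 16): dropping to 0 → total 70, payoff 0. No gain.
Country 5 (pledges 0, payoff 96): pledging 70 → total 220, payoff 26. No gain.

Yes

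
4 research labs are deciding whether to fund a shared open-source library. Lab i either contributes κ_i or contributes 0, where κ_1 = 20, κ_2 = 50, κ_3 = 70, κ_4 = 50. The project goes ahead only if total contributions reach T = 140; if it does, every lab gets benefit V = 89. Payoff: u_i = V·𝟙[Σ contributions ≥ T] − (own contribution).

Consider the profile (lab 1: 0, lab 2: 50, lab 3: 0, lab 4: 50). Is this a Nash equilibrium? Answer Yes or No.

No

Total = 100 < 140: not provided.
Lab 1 (pledges 0, payoff 0): pledging 20 → total 120, payoff -20. No gain.
Lab 2 (pledges 50, payoff -50): dropping to 0 → total 50, payoff 0. Profitable deviation.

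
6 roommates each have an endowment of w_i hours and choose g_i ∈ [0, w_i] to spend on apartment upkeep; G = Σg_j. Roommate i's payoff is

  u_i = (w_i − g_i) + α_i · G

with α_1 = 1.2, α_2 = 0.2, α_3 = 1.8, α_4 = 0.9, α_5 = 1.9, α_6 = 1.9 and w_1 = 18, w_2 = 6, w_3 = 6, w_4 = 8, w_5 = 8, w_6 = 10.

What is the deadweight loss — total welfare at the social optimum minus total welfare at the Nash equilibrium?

96.6

∂u_i/∂g_i = α_i − 1, so roommate i contributes w_i if α_i > 1, else 0.
α_i > 1 for i ∈ {1, 3, 5, 6}; NE contributions (18, 0, 6, 0, 8, 10), G = 42.
W^NE = Σw_i − G^NE + (Σα_i)·G^NE = 56 + 6.9·42 = 345.8.
Planner: ∂(Σu_j)/∂g_i = Σα_j − 1 = 6.9 > 0, so everyone contributes w_i; G^SO = 56, W^SO = 56 + 6.9·56 = 442.4.
Deadweight loss = 96.6.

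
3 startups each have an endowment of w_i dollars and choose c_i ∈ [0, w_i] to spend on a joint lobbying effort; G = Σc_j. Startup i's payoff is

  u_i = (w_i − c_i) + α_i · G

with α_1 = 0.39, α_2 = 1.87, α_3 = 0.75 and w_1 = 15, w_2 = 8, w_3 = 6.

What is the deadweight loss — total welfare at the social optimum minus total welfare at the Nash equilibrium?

42.21

∂u_i/∂c_i = α_i − 1, so startup i contributes w_i if α_i > 1, else 0.
α_i > 1 for i ∈ {2}; NE contributions (0, 8, 0), G = 8.
W^NE = Σw_i − G^NE + (Σα_i)·G^NE = 29 + 2.01·8 = 45.08.
Planner: ∂(Σu_j)/∂c_i = Σα_j − 1 = 2.01 > 0, so everyone contributes w_i; G^SO = 29, W^SO = 29 + 2.01·29 = 87.29.
Deadweight loss = 42.21.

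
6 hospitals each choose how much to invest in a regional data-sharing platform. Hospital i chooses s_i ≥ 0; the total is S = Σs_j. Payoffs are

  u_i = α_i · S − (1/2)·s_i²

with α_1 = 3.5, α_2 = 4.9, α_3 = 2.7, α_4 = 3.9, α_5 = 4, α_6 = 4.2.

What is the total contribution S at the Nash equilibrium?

Hospital i's FOC: ∂u_i/∂s_i = α_i − s_i = 0, so s_i* = α_i.
NE contributions = (3.5, 4.9, 2.7, 3.9, 4, 4.2); S = 23.2.

23.2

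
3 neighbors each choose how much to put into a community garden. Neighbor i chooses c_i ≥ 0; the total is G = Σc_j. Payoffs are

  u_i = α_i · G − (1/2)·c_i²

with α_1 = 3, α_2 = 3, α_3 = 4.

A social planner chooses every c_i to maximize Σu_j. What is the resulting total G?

Planner FOC: ∂(Σu_j)/∂c_i = (Σα_j) − c_i = 0, so c_i^SO = Σα_j = 10 for every i; G^SO = 30.

30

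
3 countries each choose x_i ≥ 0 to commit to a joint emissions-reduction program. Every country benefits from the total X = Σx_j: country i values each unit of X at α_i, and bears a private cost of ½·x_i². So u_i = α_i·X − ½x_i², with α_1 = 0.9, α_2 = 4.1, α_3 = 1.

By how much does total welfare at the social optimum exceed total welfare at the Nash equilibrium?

Country i's FOC: ∂u_i/∂x_i = α_i − x_i = 0, so x_i* = α_i.
NE contributions = (0.9, 4.1, 1); X = 6.
W^NE = (Σα)·X − ½Σα_i² = 6² − ½·18.62 = 26.69.
Planner sets x_i = Σα_j = 6 for every i, so X^SO = 3·6 = 18.
W^SO = (Σα)·X^SO − ½·3·(Σα)² = (3/2)·6² = 54.
Deadweight loss = W^SO − W^NE = 27.31.

27.31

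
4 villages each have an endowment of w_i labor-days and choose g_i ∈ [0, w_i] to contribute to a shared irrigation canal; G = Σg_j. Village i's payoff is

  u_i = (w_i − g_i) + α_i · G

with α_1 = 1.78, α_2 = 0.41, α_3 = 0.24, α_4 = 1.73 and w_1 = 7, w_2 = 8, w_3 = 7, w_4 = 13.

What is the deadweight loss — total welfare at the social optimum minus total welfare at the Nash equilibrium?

∂u_i/∂g_i = α_i − 1, so village i contributes w_i if α_i > 1, else 0.
α_i > 1 for i ∈ {1, 4}; NE contributions (7, 0, 0, 13), G = 20.
W^NE = Σw_i − G^NE + (Σα_i)·G^NE = 35 + 3.16·20 = 98.2.
Planner: ∂(Σu_j)/∂g_i = Σα_j − 1 = 3.16 > 0, so everyone contributes w_i; G^SO = 35, W^SO = 35 + 3.16·35 = 145.6.
Deadweight loss = 47.4.

47.4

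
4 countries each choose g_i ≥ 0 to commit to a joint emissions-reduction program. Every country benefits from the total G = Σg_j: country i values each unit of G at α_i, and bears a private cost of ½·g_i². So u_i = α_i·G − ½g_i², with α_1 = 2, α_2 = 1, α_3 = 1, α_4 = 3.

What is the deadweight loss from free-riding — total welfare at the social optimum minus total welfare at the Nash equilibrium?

56.5

Country i's FOC: ∂u_i/∂g_i = α_i − g_i = 0, so g_i* = α_i.
NE contributions = (2, 1, 1, 3); G = 7.
W^NE = (Σα)·G − ½Σα_i² = 7² − ½·15 = 41.5.
Planner sets g_i = Σα_j = 7 for every i, so G^SO = 4·7 = 28.
W^SO = (Σα)·G^SO − ½·4·(Σα)² = (4/2)·7² = 98.
Deadweight loss = W^SO − W^NE = 56.5.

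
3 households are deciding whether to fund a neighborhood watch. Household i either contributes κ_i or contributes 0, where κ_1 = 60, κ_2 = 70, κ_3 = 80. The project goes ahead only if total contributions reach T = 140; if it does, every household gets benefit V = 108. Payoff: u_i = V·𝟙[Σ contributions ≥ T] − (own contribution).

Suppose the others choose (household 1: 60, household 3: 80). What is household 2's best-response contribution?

0

Others' total = 140 ≥ 140; contributing adds cost 70 for no extra benefit.
Best response: 0.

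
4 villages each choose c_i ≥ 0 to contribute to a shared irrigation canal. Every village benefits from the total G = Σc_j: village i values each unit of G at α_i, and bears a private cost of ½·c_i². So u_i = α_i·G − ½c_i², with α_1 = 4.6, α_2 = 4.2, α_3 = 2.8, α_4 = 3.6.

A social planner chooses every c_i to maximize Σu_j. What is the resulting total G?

60.8

Planner FOC: ∂(Σu_j)/∂c_i = (Σα_j) − c_i = 0, so c_i^SO = Σα_j = 15.2 for every i; G^SO = 60.8.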